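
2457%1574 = 883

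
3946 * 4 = 15784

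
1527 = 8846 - 7319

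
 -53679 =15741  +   - 69420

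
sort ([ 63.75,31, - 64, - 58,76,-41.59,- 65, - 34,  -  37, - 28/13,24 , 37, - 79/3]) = [ - 65,- 64,-58, - 41.59, - 37, - 34,- 79/3, - 28/13,24,31,37, 63.75,76]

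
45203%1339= 1016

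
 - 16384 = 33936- 50320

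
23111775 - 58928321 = - 35816546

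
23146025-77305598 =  - 54159573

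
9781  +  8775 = 18556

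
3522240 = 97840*36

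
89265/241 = 89265/241 = 370.39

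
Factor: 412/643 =2^2*103^1*643^(  -  1) 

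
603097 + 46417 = 649514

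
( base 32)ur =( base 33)TU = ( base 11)818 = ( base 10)987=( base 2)1111011011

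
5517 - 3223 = 2294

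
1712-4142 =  - 2430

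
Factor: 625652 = 2^2 *71^1*2203^1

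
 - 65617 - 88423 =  - 154040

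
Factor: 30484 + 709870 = 2^1 * 19^1*19483^1  =  740354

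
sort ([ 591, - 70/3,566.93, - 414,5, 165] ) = [ - 414, - 70/3, 5,165,566.93,591]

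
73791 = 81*911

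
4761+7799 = 12560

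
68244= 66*1034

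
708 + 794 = 1502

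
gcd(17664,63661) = 1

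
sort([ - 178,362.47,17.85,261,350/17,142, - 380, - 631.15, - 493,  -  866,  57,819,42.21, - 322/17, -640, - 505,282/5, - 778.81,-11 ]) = [- 866,- 778.81,- 640,-631.15, - 505 , - 493, - 380 , - 178,-322/17, - 11,17.85,350/17, 42.21,282/5,57, 142 , 261,362.47,819 ] 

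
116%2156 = 116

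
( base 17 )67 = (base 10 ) 109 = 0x6d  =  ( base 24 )4D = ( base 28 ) 3P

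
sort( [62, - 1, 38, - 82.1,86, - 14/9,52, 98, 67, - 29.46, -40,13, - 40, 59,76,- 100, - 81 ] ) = [ - 100,-82.1, - 81, - 40, - 40, - 29.46, - 14/9, - 1,13, 38,52, 59,62,67,76, 86, 98 ]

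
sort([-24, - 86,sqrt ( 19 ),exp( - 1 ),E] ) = [-86,-24, exp( - 1),E,sqrt(19)]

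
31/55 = 31/55 = 0.56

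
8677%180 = 37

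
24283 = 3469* 7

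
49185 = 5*9837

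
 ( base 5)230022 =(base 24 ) e31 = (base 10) 8137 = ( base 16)1FC9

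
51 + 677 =728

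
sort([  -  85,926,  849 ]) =[ - 85, 849, 926]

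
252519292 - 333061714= - 80542422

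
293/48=293/48 = 6.10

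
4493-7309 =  - 2816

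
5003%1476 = 575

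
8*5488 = 43904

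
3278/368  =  1639/184 = 8.91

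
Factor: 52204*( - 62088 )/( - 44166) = 2^4 * 13^1*  17^( - 1)*31^1 * 199^1*421^1*433^ (-1 ) = 540206992/7361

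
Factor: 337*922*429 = 2^1*3^1*11^1*13^1 * 337^1*461^1 = 133296306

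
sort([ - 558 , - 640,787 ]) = [ - 640, - 558,  787 ] 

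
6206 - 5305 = 901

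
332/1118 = 166/559 = 0.30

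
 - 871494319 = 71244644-942738963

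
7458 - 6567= 891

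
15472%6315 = 2842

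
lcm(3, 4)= 12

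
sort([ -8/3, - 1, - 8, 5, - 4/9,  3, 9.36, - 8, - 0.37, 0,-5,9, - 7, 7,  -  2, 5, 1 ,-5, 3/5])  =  [ - 8, - 8, - 7, - 5,-5,-8/3,-2,  -  1, - 4/9,-0.37,0,3/5, 1 , 3 , 5,  5, 7, 9,9.36 ]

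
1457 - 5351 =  - 3894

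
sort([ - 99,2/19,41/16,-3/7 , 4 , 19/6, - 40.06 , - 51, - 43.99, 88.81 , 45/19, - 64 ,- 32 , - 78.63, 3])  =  [ - 99, - 78.63,  -  64, - 51, - 43.99, - 40.06, - 32 , - 3/7, 2/19, 45/19 , 41/16,3, 19/6 , 4  ,  88.81 ]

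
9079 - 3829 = 5250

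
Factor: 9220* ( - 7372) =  - 67969840 = -  2^4 * 5^1*19^1*97^1*461^1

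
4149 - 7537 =-3388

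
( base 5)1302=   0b11001010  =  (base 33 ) 64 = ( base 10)202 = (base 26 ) 7K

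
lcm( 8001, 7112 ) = 64008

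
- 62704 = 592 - 63296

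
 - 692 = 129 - 821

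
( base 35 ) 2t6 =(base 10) 3471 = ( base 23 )6cl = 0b110110001111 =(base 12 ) 2013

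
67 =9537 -9470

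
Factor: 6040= 2^3 *5^1*151^1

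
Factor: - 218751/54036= - 923/228 = -  2^ ( - 2 )*3^(-1)*13^1*19^( - 1 )*71^1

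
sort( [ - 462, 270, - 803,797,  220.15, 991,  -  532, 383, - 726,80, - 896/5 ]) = [ - 803, - 726, - 532, - 462, - 896/5 , 80 , 220.15, 270, 383, 797, 991] 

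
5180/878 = 5 + 395/439 = 5.90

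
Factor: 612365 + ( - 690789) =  - 78424  =  - 2^3*9803^1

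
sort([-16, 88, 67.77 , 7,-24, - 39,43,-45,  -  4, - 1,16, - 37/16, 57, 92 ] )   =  [ - 45,- 39,-24,  -  16, - 4, - 37/16, -1, 7, 16,43,57,67.77, 88,92]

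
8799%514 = 61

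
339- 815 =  - 476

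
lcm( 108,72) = 216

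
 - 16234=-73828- - 57594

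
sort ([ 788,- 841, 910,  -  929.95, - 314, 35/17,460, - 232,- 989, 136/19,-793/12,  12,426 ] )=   [ -989,-929.95, - 841,  -  314, - 232, -793/12, 35/17, 136/19, 12,426 , 460,788,910 ] 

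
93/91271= 93/91271 = 0.00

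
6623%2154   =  161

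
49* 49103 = 2406047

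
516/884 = 129/221 = 0.58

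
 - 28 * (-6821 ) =190988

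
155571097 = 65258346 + 90312751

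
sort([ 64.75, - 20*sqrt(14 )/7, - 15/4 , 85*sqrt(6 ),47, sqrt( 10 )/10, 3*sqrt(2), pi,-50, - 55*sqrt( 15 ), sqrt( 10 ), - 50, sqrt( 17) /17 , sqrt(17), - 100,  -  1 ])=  [  -  55*sqrt ( 15), - 100 , - 50, - 50, - 20*sqrt( 14) /7 , - 15/4,-1,sqrt( 17 )/17,sqrt( 10)/10,pi,sqrt( 10) , sqrt(17),  3*sqrt( 2),47,64.75,85*sqrt( 6 )]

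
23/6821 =23/6821 = 0.00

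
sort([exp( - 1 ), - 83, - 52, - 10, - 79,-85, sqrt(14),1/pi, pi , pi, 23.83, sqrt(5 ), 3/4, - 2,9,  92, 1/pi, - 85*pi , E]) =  [ - 85*pi, - 85,-83 , - 79, - 52,-10 , - 2,  1/pi, 1/pi,  exp( - 1 ), 3/4, sqrt(5 ),E,pi,pi, sqrt(14 ),9,23.83, 92]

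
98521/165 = 597 + 16/165=597.10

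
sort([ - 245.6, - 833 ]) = [ - 833, - 245.6]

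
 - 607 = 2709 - 3316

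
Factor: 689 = 13^1*53^1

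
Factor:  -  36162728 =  - 2^3*7^1*645763^1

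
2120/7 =2120/7 = 302.86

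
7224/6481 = 7224/6481 = 1.11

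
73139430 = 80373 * 910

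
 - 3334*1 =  - 3334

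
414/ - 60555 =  - 1 + 20047/20185 = - 0.01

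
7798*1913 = 14917574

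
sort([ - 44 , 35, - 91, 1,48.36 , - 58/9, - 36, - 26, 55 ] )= [ - 91, - 44,- 36,  -  26,-58/9,1  ,  35, 48.36,55]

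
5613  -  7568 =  - 1955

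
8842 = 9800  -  958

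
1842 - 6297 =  -4455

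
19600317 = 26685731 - 7085414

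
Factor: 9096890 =2^1*5^1*11^1* 82699^1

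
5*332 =1660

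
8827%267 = 16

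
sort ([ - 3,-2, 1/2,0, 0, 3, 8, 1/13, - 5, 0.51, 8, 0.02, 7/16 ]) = [ - 5, - 3 , - 2, 0, 0, 0.02  ,  1/13, 7/16, 1/2,0.51,3,  8, 8 ]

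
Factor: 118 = 2^1*59^1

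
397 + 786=1183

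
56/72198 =4/5157 = 0.00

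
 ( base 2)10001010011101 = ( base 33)84h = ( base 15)295b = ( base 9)13135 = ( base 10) 8861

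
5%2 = 1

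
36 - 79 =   -  43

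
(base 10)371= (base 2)101110011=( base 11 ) 308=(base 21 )he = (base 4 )11303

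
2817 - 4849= - 2032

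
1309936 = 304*4309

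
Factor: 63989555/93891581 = 5^1*139^(-1)*96497^( - 1)*1828273^1 = 9141365/13413083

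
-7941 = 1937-9878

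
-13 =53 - 66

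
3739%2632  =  1107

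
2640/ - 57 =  -47 + 13/19 = - 46.32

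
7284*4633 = 33746772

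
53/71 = 53/71= 0.75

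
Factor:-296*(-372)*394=43384128=2^6*3^1*31^1 * 37^1*197^1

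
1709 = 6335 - 4626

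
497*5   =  2485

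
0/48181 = 0 =0.00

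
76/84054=38/42027  =  0.00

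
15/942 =5/314 = 0.02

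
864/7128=4/33=0.12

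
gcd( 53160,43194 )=6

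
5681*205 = 1164605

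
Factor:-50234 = -2^1 * 25117^1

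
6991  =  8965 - 1974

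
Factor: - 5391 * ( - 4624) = 2^4 * 3^2*17^2*599^1 = 24927984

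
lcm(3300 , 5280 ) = 26400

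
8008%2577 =277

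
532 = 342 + 190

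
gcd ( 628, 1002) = 2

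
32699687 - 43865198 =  - 11165511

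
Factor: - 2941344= - 2^5 * 3^2 * 7^1*1459^1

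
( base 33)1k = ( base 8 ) 65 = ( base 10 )53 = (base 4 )311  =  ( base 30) 1n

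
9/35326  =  9/35326 = 0.00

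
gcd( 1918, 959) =959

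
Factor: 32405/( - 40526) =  - 2^( - 1)*5^1*23^( - 1 )*881^( - 1 ) * 6481^1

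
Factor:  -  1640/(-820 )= 2 =2^1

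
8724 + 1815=10539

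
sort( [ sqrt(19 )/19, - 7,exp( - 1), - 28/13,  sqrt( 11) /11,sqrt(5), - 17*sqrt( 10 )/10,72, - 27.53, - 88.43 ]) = [ - 88.43, - 27.53, - 7,-17*sqrt(10 ) /10, - 28/13, sqrt(19)/19,  sqrt(11) /11,  exp( - 1 ),  sqrt( 5), 72 ]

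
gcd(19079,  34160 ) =1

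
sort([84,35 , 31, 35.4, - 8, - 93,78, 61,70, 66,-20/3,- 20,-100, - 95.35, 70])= [ -100, - 95.35, - 93,  -  20 , - 8, - 20/3, 31,  35,35.4,61,66 , 70,70, 78,84] 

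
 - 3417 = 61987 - 65404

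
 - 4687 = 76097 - 80784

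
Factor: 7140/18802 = 2^1*3^1*5^1*79^( - 1 )= 30/79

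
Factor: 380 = 2^2*5^1*19^1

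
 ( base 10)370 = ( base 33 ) b7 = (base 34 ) AU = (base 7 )1036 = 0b101110010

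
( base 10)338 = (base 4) 11102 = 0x152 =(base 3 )110112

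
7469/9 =829 + 8/9= 829.89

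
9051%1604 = 1031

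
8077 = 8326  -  249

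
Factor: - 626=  - 2^1*313^1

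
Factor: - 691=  - 691^1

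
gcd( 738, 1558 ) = 82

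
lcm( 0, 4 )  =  0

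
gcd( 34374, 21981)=51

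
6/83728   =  3/41864  =  0.00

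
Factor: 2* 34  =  2^2*17^1 = 68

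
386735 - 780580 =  - 393845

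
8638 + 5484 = 14122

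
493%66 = 31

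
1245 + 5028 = 6273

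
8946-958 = 7988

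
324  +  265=589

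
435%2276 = 435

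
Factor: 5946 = 2^1 *3^1*991^1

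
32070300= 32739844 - 669544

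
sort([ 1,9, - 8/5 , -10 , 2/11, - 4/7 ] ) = [-10, - 8/5,  -  4/7, 2/11,1, 9]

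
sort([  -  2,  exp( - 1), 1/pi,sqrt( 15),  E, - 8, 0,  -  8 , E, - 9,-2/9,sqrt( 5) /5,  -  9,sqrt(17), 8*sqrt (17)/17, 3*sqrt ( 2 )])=[ - 9,-9, - 8, - 8,-2,-2/9,0, 1/pi , exp(  -  1),sqrt(5 ) /5,8*sqrt(17) /17 , E,  E,sqrt ( 15 ),sqrt( 17), 3 * sqrt( 2) ] 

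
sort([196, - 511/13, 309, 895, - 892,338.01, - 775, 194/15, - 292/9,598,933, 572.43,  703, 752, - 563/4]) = [ - 892, - 775, - 563/4, - 511/13, - 292/9 , 194/15, 196 , 309, 338.01,572.43,598 , 703, 752, 895, 933 ]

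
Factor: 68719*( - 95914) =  - 2^1*7^2*13^1 * 17^1 * 31^1 *9817^1 = - 6591114166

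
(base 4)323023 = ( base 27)557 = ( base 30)467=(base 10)3787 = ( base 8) 7313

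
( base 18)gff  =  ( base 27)7df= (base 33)50o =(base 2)1010101011101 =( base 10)5469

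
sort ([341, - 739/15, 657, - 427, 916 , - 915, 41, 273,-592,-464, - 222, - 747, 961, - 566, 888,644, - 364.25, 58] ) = [ - 915, - 747, - 592, - 566, - 464, - 427, - 364.25, - 222, - 739/15, 41, 58, 273, 341  ,  644, 657, 888,  916, 961] 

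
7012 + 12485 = 19497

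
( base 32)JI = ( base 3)212012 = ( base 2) 1001110010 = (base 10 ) 626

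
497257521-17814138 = 479443383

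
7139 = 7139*1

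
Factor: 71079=3^1*19^1*29^1*43^1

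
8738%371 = 205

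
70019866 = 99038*707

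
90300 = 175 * 516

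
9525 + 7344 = 16869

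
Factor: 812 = 2^2*7^1*29^1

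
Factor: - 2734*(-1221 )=2^1*3^1* 11^1*37^1*1367^1 = 3338214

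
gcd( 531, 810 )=9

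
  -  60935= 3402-64337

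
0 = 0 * 58939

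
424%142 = 140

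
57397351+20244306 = 77641657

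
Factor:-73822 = -2^1*7^1*5273^1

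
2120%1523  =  597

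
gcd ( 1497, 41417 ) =499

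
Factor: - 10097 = - 23^1*439^1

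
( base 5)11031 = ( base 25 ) 15G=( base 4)23332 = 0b1011111110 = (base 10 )766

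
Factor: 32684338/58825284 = 2^( - 1 )*3^ ( - 1)*7^ (-2)*277^1*58997^1 * 100043^( -1) = 16342169/29412642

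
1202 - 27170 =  - 25968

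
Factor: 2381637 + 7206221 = 9587858 = 2^1*7^1*61^1*103^1*109^1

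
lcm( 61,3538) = 3538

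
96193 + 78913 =175106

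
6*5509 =33054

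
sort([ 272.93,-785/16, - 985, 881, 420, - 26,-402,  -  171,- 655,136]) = [ - 985 , - 655, - 402,-171, - 785/16,-26, 136,272.93,420,881]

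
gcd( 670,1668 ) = 2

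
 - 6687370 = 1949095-8636465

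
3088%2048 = 1040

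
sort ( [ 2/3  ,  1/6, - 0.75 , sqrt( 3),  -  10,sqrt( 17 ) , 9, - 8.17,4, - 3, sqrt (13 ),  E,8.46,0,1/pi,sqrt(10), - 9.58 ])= [ - 10, - 9.58, - 8.17, - 3, - 0.75,0 , 1/6 , 1/pi,2/3,sqrt( 3),E, sqrt ( 10 ),sqrt(13), 4, sqrt(17),8.46, 9]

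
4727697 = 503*9399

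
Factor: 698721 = 3^1*232907^1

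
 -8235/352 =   -  24 + 213/352 = - 23.39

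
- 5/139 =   -  1 + 134/139 = - 0.04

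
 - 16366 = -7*2338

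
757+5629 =6386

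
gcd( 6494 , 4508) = 2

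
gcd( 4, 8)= 4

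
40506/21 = 1928 + 6/7 = 1928.86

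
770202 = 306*2517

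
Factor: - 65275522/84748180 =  - 2^( - 1)*5^( - 1)*11^( -1)*13^1*31^1 * 109^1*227^( - 1)*743^1* 1697^( - 1) = - 32637761/42374090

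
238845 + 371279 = 610124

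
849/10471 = 3/37 = 0.08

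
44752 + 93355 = 138107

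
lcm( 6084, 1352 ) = 12168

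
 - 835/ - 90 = 167/18= 9.28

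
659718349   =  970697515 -310979166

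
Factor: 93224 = 2^3*43^1*271^1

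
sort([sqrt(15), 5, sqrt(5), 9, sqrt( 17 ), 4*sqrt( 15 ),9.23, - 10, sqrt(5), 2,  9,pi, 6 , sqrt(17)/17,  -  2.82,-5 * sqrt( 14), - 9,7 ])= [ - 5*sqrt(14), - 10,-9, - 2.82 , sqrt(17 )/17,  2, sqrt(5 ), sqrt (5), pi, sqrt (15),sqrt( 17), 5, 6, 7, 9,9, 9.23, 4*sqrt(15) ] 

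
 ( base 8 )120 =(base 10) 80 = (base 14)5a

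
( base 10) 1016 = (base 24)1I8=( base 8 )1770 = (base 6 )4412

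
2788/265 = 2788/265 =10.52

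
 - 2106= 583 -2689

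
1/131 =1/131 = 0.01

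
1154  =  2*577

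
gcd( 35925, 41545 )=5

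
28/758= 14/379 = 0.04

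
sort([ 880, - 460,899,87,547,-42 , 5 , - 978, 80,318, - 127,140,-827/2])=[ - 978, -460, - 827/2, - 127, - 42,5, 80, 87,140,318,547,880,899]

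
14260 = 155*92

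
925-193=732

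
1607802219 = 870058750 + 737743469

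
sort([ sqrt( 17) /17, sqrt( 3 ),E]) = [sqrt( 17 ) /17, sqrt (3 ),  E ] 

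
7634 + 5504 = 13138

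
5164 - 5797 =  - 633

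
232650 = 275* 846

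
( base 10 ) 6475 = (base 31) 6MR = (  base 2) 1100101001011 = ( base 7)24610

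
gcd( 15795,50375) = 65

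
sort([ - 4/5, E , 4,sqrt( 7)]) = [ - 4/5,sqrt(7),E,4]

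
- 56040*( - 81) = 4539240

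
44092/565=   44092/565 = 78.04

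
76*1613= 122588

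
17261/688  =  25 + 61/688 = 25.09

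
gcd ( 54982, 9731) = 37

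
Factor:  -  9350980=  - 2^2 * 5^1*467549^1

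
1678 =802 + 876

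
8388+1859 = 10247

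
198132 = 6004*33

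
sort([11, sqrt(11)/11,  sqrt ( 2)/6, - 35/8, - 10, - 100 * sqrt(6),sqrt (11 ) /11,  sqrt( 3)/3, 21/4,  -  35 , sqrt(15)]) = [ - 100*sqrt ( 6), - 35, - 10,-35/8,sqrt ( 2) /6,  sqrt( 11) /11,sqrt( 11)/11,  sqrt(3) /3,sqrt( 15),21/4,11 ] 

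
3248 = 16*203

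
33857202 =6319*5358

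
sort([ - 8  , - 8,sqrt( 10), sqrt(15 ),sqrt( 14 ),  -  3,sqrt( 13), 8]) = [ - 8, - 8, - 3,sqrt( 10),sqrt( 13), sqrt( 14), sqrt( 15), 8]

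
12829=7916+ 4913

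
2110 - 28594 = -26484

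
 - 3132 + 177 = -2955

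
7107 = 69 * 103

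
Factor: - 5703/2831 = -3^1*19^ (-1)*149^( - 1) * 1901^1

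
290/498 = 145/249 = 0.58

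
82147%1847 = 879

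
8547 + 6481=15028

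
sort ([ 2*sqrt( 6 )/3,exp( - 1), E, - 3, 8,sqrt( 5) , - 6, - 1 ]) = [ - 6, - 3, - 1, exp( - 1 ), 2 * sqrt( 6)/3, sqrt(5) , E, 8 ] 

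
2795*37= 103415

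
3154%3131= 23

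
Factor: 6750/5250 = 3^2*7^( - 1) = 9/7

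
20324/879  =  20324/879= 23.12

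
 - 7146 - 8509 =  - 15655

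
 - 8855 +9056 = 201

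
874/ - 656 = -2+219/328= -1.33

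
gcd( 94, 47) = 47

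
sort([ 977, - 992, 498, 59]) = [ - 992, 59,  498, 977 ] 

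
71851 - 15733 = 56118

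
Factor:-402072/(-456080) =2^( - 1)*3^1*5^(-1)*11^1*1523^1*5701^(-1 ) = 50259/57010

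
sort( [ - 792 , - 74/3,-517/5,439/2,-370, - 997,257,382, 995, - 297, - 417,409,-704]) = [  -  997, - 792, - 704, - 417, - 370, - 297 , - 517/5, - 74/3,439/2, 257,382, 409,995] 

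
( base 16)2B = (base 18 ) 27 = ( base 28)1F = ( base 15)2d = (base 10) 43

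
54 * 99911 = 5395194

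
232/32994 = 116/16497 = 0.01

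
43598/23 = 1895+13/23 = 1895.57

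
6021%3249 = 2772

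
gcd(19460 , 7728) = 28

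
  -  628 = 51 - 679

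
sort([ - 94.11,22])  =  [ - 94.11, 22 ] 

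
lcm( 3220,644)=3220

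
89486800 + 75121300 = 164608100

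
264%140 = 124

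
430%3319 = 430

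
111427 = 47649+63778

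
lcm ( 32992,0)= 0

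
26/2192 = 13/1096=0.01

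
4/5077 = 4/5077 = 0.00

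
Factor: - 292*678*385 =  - 76220760 = - 2^3*3^1*5^1*7^1*11^1*73^1*113^1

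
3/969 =1/323 = 0.00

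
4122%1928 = 266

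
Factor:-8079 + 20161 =2^1 * 7^1*863^1 = 12082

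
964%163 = 149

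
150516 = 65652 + 84864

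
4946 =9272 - 4326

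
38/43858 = 19/21929 = 0.00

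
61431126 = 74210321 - 12779195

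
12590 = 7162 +5428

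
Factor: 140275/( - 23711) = - 5^2*31^1*131^(-1) = - 775/131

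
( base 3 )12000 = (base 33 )43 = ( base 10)135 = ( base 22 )63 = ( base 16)87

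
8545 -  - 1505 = 10050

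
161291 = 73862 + 87429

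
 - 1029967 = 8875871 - 9905838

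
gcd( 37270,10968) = 2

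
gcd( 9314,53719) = 1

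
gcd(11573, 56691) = 1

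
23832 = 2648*9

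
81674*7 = 571718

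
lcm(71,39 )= 2769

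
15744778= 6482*2429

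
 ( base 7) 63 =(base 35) 1A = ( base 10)45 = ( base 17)2B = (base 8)55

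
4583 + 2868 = 7451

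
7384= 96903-89519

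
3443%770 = 363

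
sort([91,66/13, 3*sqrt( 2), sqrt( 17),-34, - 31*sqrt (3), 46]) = [-31*sqrt( 3), -34,sqrt( 17), 3*sqrt(2),66/13, 46,  91]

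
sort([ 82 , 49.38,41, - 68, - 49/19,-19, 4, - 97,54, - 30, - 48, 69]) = [ - 97, - 68, - 48, - 30, - 19, - 49/19, 4,41 , 49.38, 54 , 69, 82]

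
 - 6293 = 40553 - 46846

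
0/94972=0 =0.00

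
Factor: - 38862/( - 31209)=2^1*3^1*17^1*101^(-1)*103^( - 1 )*127^1 = 12954/10403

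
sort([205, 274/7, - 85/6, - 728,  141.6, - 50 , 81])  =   [ - 728, - 50, - 85/6, 274/7, 81, 141.6, 205 ]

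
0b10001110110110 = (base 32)8TM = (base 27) ceg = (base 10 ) 9142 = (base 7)35440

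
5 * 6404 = 32020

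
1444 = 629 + 815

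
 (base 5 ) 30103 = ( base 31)1uc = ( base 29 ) 27I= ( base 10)1903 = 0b11101101111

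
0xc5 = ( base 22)8L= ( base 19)A7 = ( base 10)197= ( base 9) 238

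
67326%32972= 1382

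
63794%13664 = 9138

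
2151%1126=1025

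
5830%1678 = 796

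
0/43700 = 0 = 0.00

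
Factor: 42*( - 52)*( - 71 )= 155064 = 2^3*3^1*7^1*13^1*71^1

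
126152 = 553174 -427022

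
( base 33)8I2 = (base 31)9L8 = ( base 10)9308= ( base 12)5478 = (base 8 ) 22134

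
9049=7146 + 1903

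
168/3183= 56/1061 = 0.05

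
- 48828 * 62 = - 3027336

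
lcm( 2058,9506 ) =199626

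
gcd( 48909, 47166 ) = 21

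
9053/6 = 9053/6 = 1508.83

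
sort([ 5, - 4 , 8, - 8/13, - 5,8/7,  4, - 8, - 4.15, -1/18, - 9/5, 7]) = [ - 8 ,-5, - 4.15, - 4, - 9/5, - 8/13, -1/18,8/7, 4, 5, 7, 8 ]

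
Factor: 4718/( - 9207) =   -  2^1*3^( - 3 ) *7^1*11^(-1 )*31^( - 1 ) *337^1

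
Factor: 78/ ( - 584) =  - 39/292 = - 2^( - 2) *3^1 * 13^1 * 73^ (-1)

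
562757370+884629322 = 1447386692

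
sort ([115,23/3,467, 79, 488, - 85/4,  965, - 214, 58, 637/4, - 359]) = [ - 359, - 214, - 85/4,23/3, 58,79,115, 637/4, 467, 488, 965]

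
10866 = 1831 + 9035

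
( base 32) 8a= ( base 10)266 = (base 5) 2031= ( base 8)412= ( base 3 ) 100212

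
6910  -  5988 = 922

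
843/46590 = 281/15530 = 0.02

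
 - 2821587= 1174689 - 3996276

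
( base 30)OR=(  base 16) 2eb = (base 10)747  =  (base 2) 1011101011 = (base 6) 3243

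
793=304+489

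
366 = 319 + 47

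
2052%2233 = 2052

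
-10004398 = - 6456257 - 3548141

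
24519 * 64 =1569216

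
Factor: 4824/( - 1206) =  - 2^2 = - 4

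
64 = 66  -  2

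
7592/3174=2  +  622/1587=2.39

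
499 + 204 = 703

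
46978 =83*566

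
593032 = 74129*8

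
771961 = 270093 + 501868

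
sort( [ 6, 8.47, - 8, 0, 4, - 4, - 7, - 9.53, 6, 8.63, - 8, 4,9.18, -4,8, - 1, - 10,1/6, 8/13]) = [ - 10 , - 9.53, - 8,- 8, -7, - 4, - 4,- 1, 0, 1/6, 8/13, 4, 4, 6,6,  8, 8.47, 8.63,9.18 ]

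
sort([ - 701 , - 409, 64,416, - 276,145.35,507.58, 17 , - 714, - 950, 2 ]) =[ - 950, - 714, - 701,-409 , -276, 2,  17, 64, 145.35, 416, 507.58]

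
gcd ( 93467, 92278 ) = 29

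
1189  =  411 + 778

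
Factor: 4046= 2^1*7^1*17^2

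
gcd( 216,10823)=1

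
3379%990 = 409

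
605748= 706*858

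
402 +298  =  700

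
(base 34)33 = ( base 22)4h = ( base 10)105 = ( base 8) 151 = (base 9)126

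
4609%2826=1783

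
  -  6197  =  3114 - 9311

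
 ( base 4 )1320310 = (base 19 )127i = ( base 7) 31354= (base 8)17064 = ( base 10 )7732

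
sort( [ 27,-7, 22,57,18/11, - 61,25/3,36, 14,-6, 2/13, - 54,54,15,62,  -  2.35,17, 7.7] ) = [ - 61,-54, - 7,-6,  -  2.35, 2/13,18/11,7.7,  25/3,14, 15,17, 22, 27,36, 54, 57,62] 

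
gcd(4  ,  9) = 1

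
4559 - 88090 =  - 83531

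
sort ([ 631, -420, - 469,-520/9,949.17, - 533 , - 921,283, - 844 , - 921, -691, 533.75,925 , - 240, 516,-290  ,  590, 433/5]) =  [- 921, -921,- 844, - 691, - 533, - 469, - 420,-290, -240, - 520/9,  433/5,283, 516,533.75,590 , 631,925,949.17]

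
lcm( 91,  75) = 6825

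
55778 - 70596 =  - 14818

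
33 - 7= 26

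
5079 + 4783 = 9862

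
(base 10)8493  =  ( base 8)20455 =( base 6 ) 103153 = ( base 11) 6421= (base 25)DEI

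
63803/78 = 63803/78 = 817.99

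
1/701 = 1/701 = 0.00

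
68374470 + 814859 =69189329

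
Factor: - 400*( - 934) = 373600 = 2^5*5^2*467^1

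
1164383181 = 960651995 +203731186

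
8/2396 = 2/599= 0.00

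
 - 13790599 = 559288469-573079068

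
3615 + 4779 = 8394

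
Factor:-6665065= - 5^1*11^1 * 179^1*677^1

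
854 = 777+77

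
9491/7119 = 1 + 2372/7119 =1.33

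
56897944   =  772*73702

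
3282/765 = 4+74/255 =4.29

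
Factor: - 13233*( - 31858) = 421576914 = 2^1 * 3^1*11^1*17^1 *401^1*937^1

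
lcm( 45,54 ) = 270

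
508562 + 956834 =1465396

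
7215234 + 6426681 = 13641915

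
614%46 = 16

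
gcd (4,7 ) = 1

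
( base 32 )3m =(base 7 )226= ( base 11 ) A8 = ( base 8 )166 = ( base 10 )118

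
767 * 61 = 46787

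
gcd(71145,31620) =7905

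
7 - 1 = 6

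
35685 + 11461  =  47146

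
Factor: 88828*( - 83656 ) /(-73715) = 7430995168/73715=2^5*5^( - 1 )*23^( - 1)*53^1*419^1 * 641^( - 1) * 10457^1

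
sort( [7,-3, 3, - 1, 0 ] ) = [ - 3,  -  1,0,3, 7 ] 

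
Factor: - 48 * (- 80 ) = 3840 = 2^8*3^1*5^1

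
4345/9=4345/9 = 482.78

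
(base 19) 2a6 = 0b1110010110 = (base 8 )1626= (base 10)918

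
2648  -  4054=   -  1406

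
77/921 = 77/921=0.08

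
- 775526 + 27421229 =26645703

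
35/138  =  35/138  =  0.25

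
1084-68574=-67490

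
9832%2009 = 1796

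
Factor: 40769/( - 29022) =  - 2^(- 1) * 3^( - 1)*7^( - 1) * 59^1= - 59/42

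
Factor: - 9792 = -2^6*3^2 * 17^1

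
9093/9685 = 9093/9685  =  0.94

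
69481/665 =104 + 321/665 = 104.48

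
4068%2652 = 1416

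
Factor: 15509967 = 3^1*11^1*17^1*27647^1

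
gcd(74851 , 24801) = 7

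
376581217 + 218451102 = 595032319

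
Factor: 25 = 5^2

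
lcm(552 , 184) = 552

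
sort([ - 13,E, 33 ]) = [ - 13, E,  33] 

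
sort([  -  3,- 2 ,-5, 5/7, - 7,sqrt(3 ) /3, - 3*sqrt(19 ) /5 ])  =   [ - 7, - 5,-3, - 3*sqrt(  19)/5, - 2, sqrt( 3)/3,5/7]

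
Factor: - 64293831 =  - 3^4*7^2*97^1*167^1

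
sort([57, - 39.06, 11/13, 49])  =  [-39.06,11/13, 49,57]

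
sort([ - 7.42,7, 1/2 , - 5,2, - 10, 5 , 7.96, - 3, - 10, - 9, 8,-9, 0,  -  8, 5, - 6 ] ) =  [ - 10, - 10, - 9,-9, - 8,-7.42, - 6, - 5, - 3,0, 1/2, 2, 5, 5, 7 , 7.96, 8] 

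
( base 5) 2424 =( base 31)bn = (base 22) gc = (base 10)364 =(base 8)554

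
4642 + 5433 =10075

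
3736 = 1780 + 1956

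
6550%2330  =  1890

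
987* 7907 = 7804209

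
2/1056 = 1/528 = 0.00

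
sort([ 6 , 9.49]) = [ 6 , 9.49]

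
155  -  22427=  - 22272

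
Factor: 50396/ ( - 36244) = -13^( - 1)*17^( - 1)*41^ ( - 1 )*43^1*293^1 =- 12599/9061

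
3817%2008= 1809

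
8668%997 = 692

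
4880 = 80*61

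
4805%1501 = 302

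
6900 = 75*92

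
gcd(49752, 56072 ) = 8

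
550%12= 10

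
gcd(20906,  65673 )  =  1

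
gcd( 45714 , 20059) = 1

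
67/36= 67/36 = 1.86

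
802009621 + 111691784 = 913701405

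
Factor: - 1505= - 5^1*7^1*43^1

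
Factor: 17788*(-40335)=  - 717478980 = - 2^2*3^1*5^1*2689^1*4447^1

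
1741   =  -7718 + 9459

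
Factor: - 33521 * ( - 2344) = 78573224 = 2^3 *293^1*33521^1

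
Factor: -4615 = - 5^1*13^1*71^1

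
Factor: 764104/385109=2^3*11^1*19^1*457^1*385109^( - 1) 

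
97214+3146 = 100360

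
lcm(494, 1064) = 13832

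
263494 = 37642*7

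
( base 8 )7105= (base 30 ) 41n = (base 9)5008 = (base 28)4ID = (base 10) 3653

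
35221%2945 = 2826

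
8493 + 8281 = 16774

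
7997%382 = 357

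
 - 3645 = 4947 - 8592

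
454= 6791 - 6337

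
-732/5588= - 1+1214/1397 = - 0.13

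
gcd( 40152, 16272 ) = 24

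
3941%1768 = 405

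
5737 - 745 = 4992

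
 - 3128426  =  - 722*4333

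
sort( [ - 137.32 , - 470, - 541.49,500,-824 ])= [ - 824, - 541.49, - 470, - 137.32, 500 ] 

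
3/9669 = 1/3223= 0.00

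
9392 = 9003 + 389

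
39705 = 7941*5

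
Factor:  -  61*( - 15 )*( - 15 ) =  - 13725 = - 3^2*5^2*61^1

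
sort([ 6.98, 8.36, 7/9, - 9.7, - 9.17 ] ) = [- 9.7, - 9.17,  7/9, 6.98,8.36 ]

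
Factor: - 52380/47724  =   - 45/41 =-3^2*5^1*41^( - 1 ) 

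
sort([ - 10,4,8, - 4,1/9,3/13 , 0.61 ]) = [-10, -4,  1/9,3/13,0.61,4 , 8]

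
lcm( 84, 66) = 924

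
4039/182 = 22+5/26 = 22.19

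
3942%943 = 170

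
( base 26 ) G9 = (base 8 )651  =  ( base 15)1D5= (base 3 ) 120202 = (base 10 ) 425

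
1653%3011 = 1653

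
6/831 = 2/277 = 0.01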